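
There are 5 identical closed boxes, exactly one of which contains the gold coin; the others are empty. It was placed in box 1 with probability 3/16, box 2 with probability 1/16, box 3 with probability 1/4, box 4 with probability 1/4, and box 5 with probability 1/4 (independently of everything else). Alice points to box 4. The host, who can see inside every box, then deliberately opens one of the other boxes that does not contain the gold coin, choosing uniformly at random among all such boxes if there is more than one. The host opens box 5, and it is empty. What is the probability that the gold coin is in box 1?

3/11

Condition on the true location of the gold coin.
If it is in box 1 (prior 3/16): the host has 3 equally likely choices, so probability 1/3; weight (3/16)·(1/3) = 1/16.
If it is in box 2 (prior 1/16): the host has 3 equally likely choices, so probability 1/3; weight (1/16)·(1/3) = 1/48.
If it is in box 3 (prior 1/4): the host has 3 equally likely choices, so probability 1/3; weight (1/4)·(1/3) = 1/12.
If it is in box 4 (prior 1/4): the host has 4 equally likely choices, so probability 1/4; weight (1/4)·(1/4) = 1/16.
If it is in box 5 (prior 1/4): the host opened box 5, so this case is ruled out; weight (1/4)·0 = 0.
The weights sum to 11/48.
So P(the gold coin in box 1 | the host opened box 5) = (1/16) / (11/48) = 3/11.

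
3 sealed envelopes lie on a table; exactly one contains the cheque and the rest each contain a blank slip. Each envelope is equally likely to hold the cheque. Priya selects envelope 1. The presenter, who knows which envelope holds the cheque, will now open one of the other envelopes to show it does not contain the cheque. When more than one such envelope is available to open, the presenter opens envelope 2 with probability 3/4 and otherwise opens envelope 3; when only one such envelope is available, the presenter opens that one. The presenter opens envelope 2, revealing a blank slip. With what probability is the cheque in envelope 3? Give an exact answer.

Apply Bayes' rule, conditioning on where the cheque actually is.
If it is in envelope 1 (prior 1/3): envelope 2 is available, opened with probability 3/4; weight (1/3)·(3/4) = 1/4.
If it is in envelope 2 (prior 1/3): the presenter opened envelope 2, so this case is ruled out; weight (1/3)·0 = 0.
If it is in envelope 3 (prior 1/3): only envelope 2 is available, probability 1; weight (1/3)·1 = 1/3.
The weights sum to 7/12.
So P(the cheque in envelope 3 | the presenter opened envelope 2) = (1/3) / (7/12) = 4/7.

4/7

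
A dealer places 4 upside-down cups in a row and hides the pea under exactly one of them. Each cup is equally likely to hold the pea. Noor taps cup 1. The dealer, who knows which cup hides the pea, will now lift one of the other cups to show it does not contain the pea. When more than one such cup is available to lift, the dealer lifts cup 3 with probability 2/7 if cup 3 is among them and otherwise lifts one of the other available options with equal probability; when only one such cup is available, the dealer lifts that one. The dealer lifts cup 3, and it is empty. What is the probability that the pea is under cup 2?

Consider each possible location of the pea in turn.
If it is under any of cups 1, 2, and 4 (prior 1/4 each): cup 3 is available, opened with probability 2/7; weight (1/4)·(2/7) = 1/14 each.
If it is under cup 3 (prior 1/4): the dealer opened cup 3, so this case is ruled out; weight (1/4)·0 = 0.
The weights sum to 3/14.
So P(the pea under cup 2 | the dealer opened cup 3) = (1/14) / (3/14) = 1/3.

1/3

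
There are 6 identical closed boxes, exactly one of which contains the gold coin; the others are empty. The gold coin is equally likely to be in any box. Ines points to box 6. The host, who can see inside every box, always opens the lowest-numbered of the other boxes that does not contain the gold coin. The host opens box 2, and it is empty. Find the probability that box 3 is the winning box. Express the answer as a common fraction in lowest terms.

0

Consider each possible location of the gold coin in turn.
If it is in box 1 (prior 1/6): box 2 is the lowest-numbered option available, probability 1; weight (1/6)·1 = 1/6.
If it is in box 2 (prior 1/6): the host opened box 2, so this case is ruled out; weight (1/6)·0 = 0.
If it is in any of boxes 3, 4, 5, and 6 (prior 1/6 each): the host would have opened box 1 instead, probability 0; weight (1/6)·0 = 0 each.
The weights sum to 1/6.
So P(the gold coin in box 3 | the host opened box 2) = 0 / (1/6) = 0.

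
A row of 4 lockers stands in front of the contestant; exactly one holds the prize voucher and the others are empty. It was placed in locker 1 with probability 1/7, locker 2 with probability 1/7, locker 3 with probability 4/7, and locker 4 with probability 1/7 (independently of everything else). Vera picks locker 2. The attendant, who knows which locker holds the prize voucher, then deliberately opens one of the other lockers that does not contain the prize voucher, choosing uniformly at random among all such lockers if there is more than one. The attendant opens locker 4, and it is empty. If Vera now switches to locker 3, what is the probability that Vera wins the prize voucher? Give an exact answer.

12/17

Condition on the true location of the prize voucher.
If it is in locker 1 (prior 1/7): the attendant has 2 equally likely choices, so probability 1/2; weight (1/7)·(1/2) = 1/14.
If it is in locker 2 (prior 1/7): the attendant has 3 equally likely choices, so probability 1/3; weight (1/7)·(1/3) = 1/21.
If it is in locker 3 (prior 4/7): the attendant has 2 equally likely choices, so probability 1/2; weight (4/7)·(1/2) = 2/7.
If it is in locker 4 (prior 1/7): the attendant opened locker 4, so this case is ruled out; weight (1/7)·0 = 0.
The weights sum to 17/42.
So P(the prize voucher in locker 3 | the attendant opened locker 4) = (2/7) / (17/42) = 12/17.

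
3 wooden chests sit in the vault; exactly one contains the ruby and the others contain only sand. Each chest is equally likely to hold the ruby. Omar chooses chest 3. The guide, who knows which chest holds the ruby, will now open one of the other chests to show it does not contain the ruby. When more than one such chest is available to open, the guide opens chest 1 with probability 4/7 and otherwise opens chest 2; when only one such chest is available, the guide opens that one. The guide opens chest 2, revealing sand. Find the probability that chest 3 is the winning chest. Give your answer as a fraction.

Condition on the true location of the ruby.
If it is in chest 1 (prior 1/3): only chest 2 is available, probability 1; weight (1/3)·1 = 1/3.
If it is in chest 2 (prior 1/3): the guide opened chest 2, so this case is ruled out; weight (1/3)·0 = 0.
If it is in chest 3 (prior 1/3): chest 1 is available but not opened, probability 3/7; weight (1/3)·(3/7) = 1/7.
The weights sum to 10/21.
So P(the ruby in chest 3 | the guide opened chest 2) = (1/7) / (10/21) = 3/10.

3/10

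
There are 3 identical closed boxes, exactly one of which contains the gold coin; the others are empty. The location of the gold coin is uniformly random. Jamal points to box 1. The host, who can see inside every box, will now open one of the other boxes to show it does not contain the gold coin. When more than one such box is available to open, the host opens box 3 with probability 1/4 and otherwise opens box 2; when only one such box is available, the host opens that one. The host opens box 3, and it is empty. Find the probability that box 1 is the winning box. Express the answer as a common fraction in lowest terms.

1/5

Consider each possible location of the gold coin in turn.
If it is in box 1 (prior 1/3): box 3 is available, opened with probability 1/4; weight (1/3)·(1/4) = 1/12.
If it is in box 2 (prior 1/3): only box 3 is available, probability 1; weight (1/3)·1 = 1/3.
If it is in box 3 (prior 1/3): the host opened box 3, so this case is ruled out; weight (1/3)·0 = 0.
The weights sum to 5/12.
So P(the gold coin in box 1 | the host opened box 3) = (1/12) / (5/12) = 1/5.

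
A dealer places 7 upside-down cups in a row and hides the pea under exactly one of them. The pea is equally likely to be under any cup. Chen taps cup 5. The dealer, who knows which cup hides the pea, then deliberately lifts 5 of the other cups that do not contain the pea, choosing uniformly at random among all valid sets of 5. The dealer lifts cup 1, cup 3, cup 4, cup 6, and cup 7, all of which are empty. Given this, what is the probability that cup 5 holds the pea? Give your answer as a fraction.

Apply Bayes' rule, conditioning on where the pea actually is.
If it is under any of cups 1, 3, 4, 6, and 7 (prior 1/7 each): that cup was opened and seen not to hold the prize — ruled out; weight (1/7)·0 = 0 each.
If it is under cup 2 (prior 1/7): the dealer has no choice, probability 1; weight (1/7)·1 = 1/7.
If it is under cup 5 (prior 1/7): the dealer has 6 equally likely choices, so probability 1/6; weight (1/7)·(1/6) = 1/42.
The weights sum to 1/6.
So P(the pea under cup 5 | the dealer opened cup 1, cup 3, cup 4, cup 6, and cup 7) = (1/42) / (1/6) = 1/7.

1/7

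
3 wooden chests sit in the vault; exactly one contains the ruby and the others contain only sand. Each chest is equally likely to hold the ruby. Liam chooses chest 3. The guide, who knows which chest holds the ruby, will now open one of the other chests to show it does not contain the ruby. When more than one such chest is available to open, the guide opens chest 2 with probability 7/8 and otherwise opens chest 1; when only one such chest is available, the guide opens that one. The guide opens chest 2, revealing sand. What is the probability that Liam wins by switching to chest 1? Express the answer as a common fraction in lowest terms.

Apply Bayes' rule, conditioning on where the ruby actually is.
If it is in chest 1 (prior 1/3): only chest 2 is available, probability 1; weight (1/3)·1 = 1/3.
If it is in chest 2 (prior 1/3): the guide opened chest 2, so this case is ruled out; weight (1/3)·0 = 0.
If it is in chest 3 (prior 1/3): chest 2 is available, opened with probability 7/8; weight (1/3)·(7/8) = 7/24.
The weights sum to 5/8.
So P(the ruby in chest 1 | the guide opened chest 2) = (1/3) / (5/8) = 8/15.

8/15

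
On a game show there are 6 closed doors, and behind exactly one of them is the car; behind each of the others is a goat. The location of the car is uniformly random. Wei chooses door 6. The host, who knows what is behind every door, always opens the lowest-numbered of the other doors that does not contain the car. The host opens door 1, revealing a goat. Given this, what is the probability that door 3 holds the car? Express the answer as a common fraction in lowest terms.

1/5

Apply Bayes' rule, conditioning on where the car actually is.
If it is behind door 1 (prior 1/6): the host opened door 1, so this case is ruled out; weight (1/6)·0 = 0.
If it is behind any of doors 2, 3, 4, 5, and 6 (prior 1/6 each): door 1 is the lowest-numbered option available, probability 1; weight (1/6)·1 = 1/6 each.
The weights sum to 5/6.
So P(the car behind door 3 | the host opened door 1) = (1/6) / (5/6) = 1/5.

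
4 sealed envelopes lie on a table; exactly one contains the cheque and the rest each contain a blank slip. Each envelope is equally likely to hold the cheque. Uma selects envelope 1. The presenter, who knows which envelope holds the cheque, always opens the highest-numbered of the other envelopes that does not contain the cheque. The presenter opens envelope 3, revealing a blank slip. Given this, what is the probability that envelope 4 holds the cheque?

1

Condition on the true location of the cheque.
If it is in either of envelopes 1 and 2 (prior 1/4 each): the presenter would have opened envelope 4 instead, probability 0; weight (1/4)·0 = 0 each.
If it is in envelope 3 (prior 1/4): the presenter opened envelope 3, so this case is ruled out; weight (1/4)·0 = 0.
If it is in envelope 4 (prior 1/4): envelope 3 is the highest-numbered option available, probability 1; weight (1/4)·1 = 1/4.
The weights sum to 1/4.
So P(the cheque in envelope 4 | the presenter opened envelope 3) = (1/4) / (1/4) = 1.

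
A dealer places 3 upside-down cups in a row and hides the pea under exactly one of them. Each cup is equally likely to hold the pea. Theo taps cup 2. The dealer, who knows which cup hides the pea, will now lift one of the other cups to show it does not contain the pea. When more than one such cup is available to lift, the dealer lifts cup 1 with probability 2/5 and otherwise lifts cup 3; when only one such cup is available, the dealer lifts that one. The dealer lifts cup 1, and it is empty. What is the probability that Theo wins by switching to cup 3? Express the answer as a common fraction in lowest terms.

Apply Bayes' rule, conditioning on where the pea actually is.
If it is under cup 1 (prior 1/3): the dealer opened cup 1, so this case is ruled out; weight (1/3)·0 = 0.
If it is under cup 2 (prior 1/3): cup 1 is available, opened with probability 2/5; weight (1/3)·(2/5) = 2/15.
If it is under cup 3 (prior 1/3): only cup 1 is available, probability 1; weight (1/3)·1 = 1/3.
The weights sum to 7/15.
So P(the pea under cup 3 | the dealer opened cup 1) = (1/3) / (7/15) = 5/7.

5/7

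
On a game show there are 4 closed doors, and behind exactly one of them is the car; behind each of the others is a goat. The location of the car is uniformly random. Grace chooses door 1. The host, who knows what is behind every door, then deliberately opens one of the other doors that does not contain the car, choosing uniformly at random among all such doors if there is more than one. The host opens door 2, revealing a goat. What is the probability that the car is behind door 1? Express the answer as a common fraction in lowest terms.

Condition on the true location of the car.
If it is behind door 1 (prior 1/4): the host has 3 equally likely choices, so probability 1/3; weight (1/4)·(1/3) = 1/12.
If it is behind door 2 (prior 1/4): the host opened door 2, so this case is ruled out; weight (1/4)·0 = 0.
If it is behind either of doors 3 and 4 (prior 1/4 each): the host has 2 equally likely choices, so probability 1/2; weight (1/4)·(1/2) = 1/8 each.
The weights sum to 1/3.
So P(the car behind door 1 | the host opened door 2) = (1/12) / (1/3) = 1/4.

1/4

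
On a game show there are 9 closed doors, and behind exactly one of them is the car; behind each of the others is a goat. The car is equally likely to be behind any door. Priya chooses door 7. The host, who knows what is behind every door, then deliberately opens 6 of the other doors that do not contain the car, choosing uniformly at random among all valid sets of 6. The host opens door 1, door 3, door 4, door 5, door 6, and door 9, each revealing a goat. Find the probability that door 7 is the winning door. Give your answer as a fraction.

1/9

Apply Bayes' rule, conditioning on where the car actually is.
If it is behind any of doors 1, 3, 4, 5, 6, and 9 (prior 1/9 each): that door was opened and seen not to hold the prize — ruled out; weight (1/9)·0 = 0 each.
If it is behind either of doors 2 and 8 (prior 1/9 each): the host has 7 equally likely choices, so probability 1/7; weight (1/9)·(1/7) = 1/63 each.
If it is behind door 7 (prior 1/9): the host has 28 equally likely choices, so probability 1/28; weight (1/9)·(1/28) = 1/252.
The weights sum to 1/28.
So P(the car behind door 7 | the host opened door 1, door 3, door 4, door 5, door 6, and door 9) = (1/252) / (1/28) = 1/9.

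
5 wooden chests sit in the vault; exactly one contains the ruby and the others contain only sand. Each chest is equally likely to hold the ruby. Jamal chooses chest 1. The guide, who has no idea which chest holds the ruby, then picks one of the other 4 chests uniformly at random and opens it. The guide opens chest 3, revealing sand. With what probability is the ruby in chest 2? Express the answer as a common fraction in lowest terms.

1/4

Apply Bayes' rule, conditioning on where the ruby actually is.
If it is in any of chests 1, 2, 4, and 5 (prior 1/5 each): the guide picks chest 3 with probability 1/4 regardless, and it is not the prize; weight (1/5)·(1/4) = 1/20 each.
If it is in chest 3 (prior 1/5): the guide opened chest 3, so this case is ruled out; weight (1/5)·0 = 0.
The weights sum to 1/5.
So P(the ruby in chest 2 | the guide opened chest 3) = (1/20) / (1/5) = 1/4.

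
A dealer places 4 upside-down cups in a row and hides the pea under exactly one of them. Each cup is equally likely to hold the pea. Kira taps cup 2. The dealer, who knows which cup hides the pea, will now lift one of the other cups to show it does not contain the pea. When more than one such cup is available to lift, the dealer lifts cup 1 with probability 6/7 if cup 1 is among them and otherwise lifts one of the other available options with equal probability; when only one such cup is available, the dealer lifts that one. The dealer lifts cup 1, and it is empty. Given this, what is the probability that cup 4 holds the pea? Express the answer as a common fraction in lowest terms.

1/3

Consider each possible location of the pea in turn.
If it is under cup 1 (prior 1/4): the dealer opened cup 1, so this case is ruled out; weight (1/4)·0 = 0.
If it is under any of cups 2, 3, and 4 (prior 1/4 each): cup 1 is available, opened with probability 6/7; weight (1/4)·(6/7) = 3/14 each.
The weights sum to 9/14.
So P(the pea under cup 4 | the dealer opened cup 1) = (3/14) / (9/14) = 1/3.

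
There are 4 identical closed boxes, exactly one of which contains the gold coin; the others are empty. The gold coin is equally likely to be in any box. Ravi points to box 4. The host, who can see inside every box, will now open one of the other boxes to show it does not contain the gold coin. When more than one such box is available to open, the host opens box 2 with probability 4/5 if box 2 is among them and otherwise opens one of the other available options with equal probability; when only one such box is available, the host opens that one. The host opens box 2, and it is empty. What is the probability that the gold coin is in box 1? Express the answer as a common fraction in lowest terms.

1/3

Condition on the true location of the gold coin.
If it is in any of boxes 1, 3, and 4 (prior 1/4 each): box 2 is available, opened with probability 4/5; weight (1/4)·(4/5) = 1/5 each.
If it is in box 2 (prior 1/4): the host opened box 2, so this case is ruled out; weight (1/4)·0 = 0.
The weights sum to 3/5.
So P(the gold coin in box 1 | the host opened box 2) = (1/5) / (3/5) = 1/3.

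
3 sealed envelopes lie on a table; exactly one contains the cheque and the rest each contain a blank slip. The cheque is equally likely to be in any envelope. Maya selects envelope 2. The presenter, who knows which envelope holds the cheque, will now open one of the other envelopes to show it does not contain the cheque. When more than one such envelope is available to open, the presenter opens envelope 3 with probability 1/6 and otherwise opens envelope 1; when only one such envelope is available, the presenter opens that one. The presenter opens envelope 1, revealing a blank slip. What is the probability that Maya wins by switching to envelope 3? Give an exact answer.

6/11

Condition on the true location of the cheque.
If it is in envelope 1 (prior 1/3): the presenter opened envelope 1, so this case is ruled out; weight (1/3)·0 = 0.
If it is in envelope 2 (prior 1/3): envelope 3 is available but not opened, probability 5/6; weight (1/3)·(5/6) = 5/18.
If it is in envelope 3 (prior 1/3): only envelope 1 is available, probability 1; weight (1/3)·1 = 1/3.
The weights sum to 11/18.
So P(the cheque in envelope 3 | the presenter opened envelope 1) = (1/3) / (11/18) = 6/11.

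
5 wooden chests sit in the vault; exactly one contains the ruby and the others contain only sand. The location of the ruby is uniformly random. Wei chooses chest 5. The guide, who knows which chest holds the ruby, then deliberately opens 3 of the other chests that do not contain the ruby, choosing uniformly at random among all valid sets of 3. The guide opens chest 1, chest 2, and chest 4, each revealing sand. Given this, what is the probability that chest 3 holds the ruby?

Apply Bayes' rule, conditioning on where the ruby actually is.
If it is in any of chests 1, 2, and 4 (prior 1/5 each): that chest was opened and seen not to hold the prize — ruled out; weight (1/5)·0 = 0 each.
If it is in chest 3 (prior 1/5): the guide has no choice, probability 1; weight (1/5)·1 = 1/5.
If it is in chest 5 (prior 1/5): the guide has 4 equally likely choices, so probability 1/4; weight (1/5)·(1/4) = 1/20.
The weights sum to 1/4.
So P(the ruby in chest 3 | the guide opened chest 1, chest 2, and chest 4) = (1/5) / (1/4) = 4/5.

4/5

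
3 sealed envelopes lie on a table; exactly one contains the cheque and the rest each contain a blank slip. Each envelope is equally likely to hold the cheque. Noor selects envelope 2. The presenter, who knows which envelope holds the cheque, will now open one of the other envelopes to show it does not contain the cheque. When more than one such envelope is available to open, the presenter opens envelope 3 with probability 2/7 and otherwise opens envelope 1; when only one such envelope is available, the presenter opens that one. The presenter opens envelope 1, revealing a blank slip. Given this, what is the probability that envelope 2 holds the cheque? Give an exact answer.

5/12

Condition on the true location of the cheque.
If it is in envelope 1 (prior 1/3): the presenter opened envelope 1, so this case is ruled out; weight (1/3)·0 = 0.
If it is in envelope 2 (prior 1/3): envelope 3 is available but not opened, probability 5/7; weight (1/3)·(5/7) = 5/21.
If it is in envelope 3 (prior 1/3): only envelope 1 is available, probability 1; weight (1/3)·1 = 1/3.
The weights sum to 4/7.
So P(the cheque in envelope 2 | the presenter opened envelope 1) = (5/21) / (4/7) = 5/12.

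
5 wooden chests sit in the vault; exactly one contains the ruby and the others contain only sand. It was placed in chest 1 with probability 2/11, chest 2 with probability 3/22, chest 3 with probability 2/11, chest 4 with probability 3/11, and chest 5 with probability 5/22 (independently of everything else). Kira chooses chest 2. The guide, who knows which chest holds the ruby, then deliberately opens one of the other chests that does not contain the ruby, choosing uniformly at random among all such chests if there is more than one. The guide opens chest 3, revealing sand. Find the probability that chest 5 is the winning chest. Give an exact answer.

20/69

Condition on the true location of the ruby.
If it is in chest 1 (prior 2/11): the guide has 3 equally likely choices, so probability 1/3; weight (2/11)·(1/3) = 2/33.
If it is in chest 2 (prior 3/22): the guide has 4 equally likely choices, so probability 1/4; weight (3/22)·(1/4) = 3/88.
If it is in chest 3 (prior 2/11): the guide opened chest 3, so this case is ruled out; weight (2/11)·0 = 0.
If it is in chest 4 (prior 3/11): the guide has 3 equally likely choices, so probability 1/3; weight (3/11)·(1/3) = 1/11.
If it is in chest 5 (prior 5/22): the guide has 3 equally likely choices, so probability 1/3; weight (5/22)·(1/3) = 5/66.
The weights sum to 23/88.
So P(the ruby in chest 5 | the guide opened chest 3) = (5/66) / (23/88) = 20/69.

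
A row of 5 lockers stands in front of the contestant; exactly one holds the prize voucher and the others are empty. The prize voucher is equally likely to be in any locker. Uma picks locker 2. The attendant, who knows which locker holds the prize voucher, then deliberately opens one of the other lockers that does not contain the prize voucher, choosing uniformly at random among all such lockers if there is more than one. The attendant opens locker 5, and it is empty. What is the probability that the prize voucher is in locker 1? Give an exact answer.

4/15

Consider each possible location of the prize voucher in turn.
If it is in any of lockers 1, 3, and 4 (prior 1/5 each): the attendant has 3 equally likely choices, so probability 1/3; weight (1/5)·(1/3) = 1/15 each.
If it is in locker 2 (prior 1/5): the attendant has 4 equally likely choices, so probability 1/4; weight (1/5)·(1/4) = 1/20.
If it is in locker 5 (prior 1/5): the attendant opened locker 5, so this case is ruled out; weight (1/5)·0 = 0.
The weights sum to 1/4.
So P(the prize voucher in locker 1 | the attendant opened locker 5) = (1/15) / (1/4) = 4/15.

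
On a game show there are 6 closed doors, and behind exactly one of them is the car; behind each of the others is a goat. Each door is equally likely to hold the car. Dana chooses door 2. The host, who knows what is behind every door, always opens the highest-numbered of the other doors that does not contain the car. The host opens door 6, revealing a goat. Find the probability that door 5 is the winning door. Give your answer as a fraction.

1/5

Apply Bayes' rule, conditioning on where the car actually is.
If it is behind any of doors 1, 2, 3, 4, and 5 (prior 1/6 each): door 6 is the highest-numbered option available, probability 1; weight (1/6)·1 = 1/6 each.
If it is behind door 6 (prior 1/6): the host opened door 6, so this case is ruled out; weight (1/6)·0 = 0.
The weights sum to 5/6.
So P(the car behind door 5 | the host opened door 6) = (1/6) / (5/6) = 1/5.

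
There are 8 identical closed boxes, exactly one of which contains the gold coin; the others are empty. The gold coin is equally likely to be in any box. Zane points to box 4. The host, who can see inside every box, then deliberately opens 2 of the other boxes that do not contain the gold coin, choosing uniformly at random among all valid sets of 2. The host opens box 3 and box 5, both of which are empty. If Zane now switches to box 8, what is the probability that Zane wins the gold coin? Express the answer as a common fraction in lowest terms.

Condition on the true location of the gold coin.
If it is in any of boxes 1, 2, 6, 7, and 8 (prior 1/8 each): the host has 15 equally likely choices, so probability 1/15; weight (1/8)·(1/15) = 1/120 each.
If it is in either of boxes 3 and 5 (prior 1/8 each): that box was opened and seen not to hold the prize — ruled out; weight (1/8)·0 = 0 each.
If it is in box 4 (prior 1/8): the host has 21 equally likely choices, so probability 1/21; weight (1/8)·(1/21) = 1/168.
The weights sum to 1/21.
So P(the gold coin in box 8 | the host opened box 3 and box 5) = (1/120) / (1/21) = 7/40.

7/40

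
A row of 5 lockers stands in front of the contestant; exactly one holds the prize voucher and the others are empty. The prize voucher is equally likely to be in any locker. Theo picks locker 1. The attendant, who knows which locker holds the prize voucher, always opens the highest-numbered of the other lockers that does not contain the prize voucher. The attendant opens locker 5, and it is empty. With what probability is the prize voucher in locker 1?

1/4

Condition on the true location of the prize voucher.
If it is in any of lockers 1, 2, 3, and 4 (prior 1/5 each): locker 5 is the highest-numbered option available, probability 1; weight (1/5)·1 = 1/5 each.
If it is in locker 5 (prior 1/5): the attendant opened locker 5, so this case is ruled out; weight (1/5)·0 = 0.
The weights sum to 4/5.
So P(the prize voucher in locker 1 | the attendant opened locker 5) = (1/5) / (4/5) = 1/4.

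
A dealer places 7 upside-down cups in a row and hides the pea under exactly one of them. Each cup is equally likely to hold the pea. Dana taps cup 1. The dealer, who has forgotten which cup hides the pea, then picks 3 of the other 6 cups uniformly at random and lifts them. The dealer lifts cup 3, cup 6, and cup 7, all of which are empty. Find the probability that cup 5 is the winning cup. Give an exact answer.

1/4

Condition on the true location of the pea.
If it is under any of cups 1, 2, 4, and 5 (prior 1/7 each): the dealer picks exactly this set with probability 1/20 regardless, and none is the prize; weight (1/7)·(1/20) = 1/140 each.
If it is under any of cups 3, 6, and 7 (prior 1/7 each): that cup was opened and seen not to hold the prize — ruled out; weight (1/7)·0 = 0 each.
The weights sum to 1/35.
So P(the pea under cup 5 | the dealer opened cup 3, cup 6, and cup 7) = (1/140) / (1/35) = 1/4.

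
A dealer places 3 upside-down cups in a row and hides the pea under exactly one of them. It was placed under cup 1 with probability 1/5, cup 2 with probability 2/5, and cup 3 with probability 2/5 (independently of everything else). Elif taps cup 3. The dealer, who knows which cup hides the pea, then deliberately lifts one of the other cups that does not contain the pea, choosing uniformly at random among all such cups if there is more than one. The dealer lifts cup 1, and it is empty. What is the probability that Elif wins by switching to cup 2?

Consider each possible location of the pea in turn.
If it is under cup 1 (prior 1/5): the dealer opened cup 1, so this case is ruled out; weight (1/5)·0 = 0.
If it is under cup 2 (prior 2/5): the dealer has no choice, probability 1; weight (2/5)·1 = 2/5.
If it is under cup 3 (prior 2/5): the dealer has 2 equally likely choices, so probability 1/2; weight (2/5)·(1/2) = 1/5.
The weights sum to 3/5.
So P(the pea under cup 2 | the dealer opened cup 1) = (2/5) / (3/5) = 2/3.

2/3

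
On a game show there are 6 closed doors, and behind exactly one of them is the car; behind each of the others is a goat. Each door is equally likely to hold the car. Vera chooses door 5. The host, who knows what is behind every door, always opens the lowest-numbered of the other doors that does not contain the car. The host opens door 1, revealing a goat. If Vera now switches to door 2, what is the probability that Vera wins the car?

1/5

Condition on the true location of the car.
If it is behind door 1 (prior 1/6): the host opened door 1, so this case is ruled out; weight (1/6)·0 = 0.
If it is behind any of doors 2, 3, 4, 5, and 6 (prior 1/6 each): door 1 is the lowest-numbered option available, probability 1; weight (1/6)·1 = 1/6 each.
The weights sum to 5/6.
So P(the car behind door 2 | the host opened door 1) = (1/6) / (5/6) = 1/5.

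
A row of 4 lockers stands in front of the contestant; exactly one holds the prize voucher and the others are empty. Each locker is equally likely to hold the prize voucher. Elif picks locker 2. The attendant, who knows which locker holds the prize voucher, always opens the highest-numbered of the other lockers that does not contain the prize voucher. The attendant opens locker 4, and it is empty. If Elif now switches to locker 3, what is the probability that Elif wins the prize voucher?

1/3

Consider each possible location of the prize voucher in turn.
If it is in any of lockers 1, 2, and 3 (prior 1/4 each): locker 4 is the highest-numbered option available, probability 1; weight (1/4)·1 = 1/4 each.
If it is in locker 4 (prior 1/4): the attendant opened locker 4, so this case is ruled out; weight (1/4)·0 = 0.
The weights sum to 3/4.
So P(the prize voucher in locker 3 | the attendant opened locker 4) = (1/4) / (3/4) = 1/3.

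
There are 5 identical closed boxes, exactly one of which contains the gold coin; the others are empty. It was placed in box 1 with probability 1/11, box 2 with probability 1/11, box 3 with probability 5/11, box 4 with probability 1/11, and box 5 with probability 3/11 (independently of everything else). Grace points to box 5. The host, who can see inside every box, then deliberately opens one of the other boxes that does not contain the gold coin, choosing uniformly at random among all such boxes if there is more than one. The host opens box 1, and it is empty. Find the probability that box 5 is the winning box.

Apply Bayes' rule, conditioning on where the gold coin actually is.
If it is in box 1 (prior 1/11): the host opened box 1, so this case is ruled out; weight (1/11)·0 = 0.
If it is in either of boxes 2 and 4 (prior 1/11 each): the host has 3 equally likely choices, so probability 1/3; weight (1/11)·(1/3) = 1/33 each.
If it is in box 3 (prior 5/11): the host has 3 equally likely choices, so probability 1/3; weight (5/11)·(1/3) = 5/33.
If it is in box 5 (prior 3/11): the host has 4 equally likely choices, so probability 1/4; weight (3/11)·(1/4) = 3/44.
The weights sum to 37/132.
So P(the gold coin in box 5 | the host opened box 1) = (3/44) / (37/132) = 9/37.

9/37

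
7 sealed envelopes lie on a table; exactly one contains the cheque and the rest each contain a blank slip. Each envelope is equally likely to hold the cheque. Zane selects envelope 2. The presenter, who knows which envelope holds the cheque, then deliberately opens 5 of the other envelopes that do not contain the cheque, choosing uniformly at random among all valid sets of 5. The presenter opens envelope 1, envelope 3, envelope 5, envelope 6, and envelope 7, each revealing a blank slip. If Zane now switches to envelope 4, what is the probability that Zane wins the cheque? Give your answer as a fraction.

6/7

Condition on the true location of the cheque.
If it is in any of envelopes 1, 3, 5, 6, and 7 (prior 1/7 each): that envelope was opened and seen not to hold the prize — ruled out; weight (1/7)·0 = 0 each.
If it is in envelope 2 (prior 1/7): the presenter has 6 equally likely choices, so probability 1/6; weight (1/7)·(1/6) = 1/42.
If it is in envelope 4 (prior 1/7): the presenter has no choice, probability 1; weight (1/7)·1 = 1/7.
The weights sum to 1/6.
So P(the cheque in envelope 4 | the presenter opened envelope 1, envelope 3, envelope 5, envelope 6, and envelope 7) = (1/7) / (1/6) = 6/7.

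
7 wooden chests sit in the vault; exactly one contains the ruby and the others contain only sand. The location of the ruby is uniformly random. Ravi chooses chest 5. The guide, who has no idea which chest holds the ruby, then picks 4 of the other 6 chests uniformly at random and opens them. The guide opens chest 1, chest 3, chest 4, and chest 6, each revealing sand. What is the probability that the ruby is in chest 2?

Apply Bayes' rule, conditioning on where the ruby actually is.
If it is in any of chests 1, 3, 4, and 6 (prior 1/7 each): that chest was opened and seen not to hold the prize — ruled out; weight (1/7)·0 = 0 each.
If it is in any of chests 2, 5, and 7 (prior 1/7 each): the guide picks exactly this set with probability 1/15 regardless, and none is the prize; weight (1/7)·(1/15) = 1/105 each.
The weights sum to 1/35.
So P(the ruby in chest 2 | the guide opened chest 1, chest 3, chest 4, and chest 6) = (1/105) / (1/35) = 1/3.

1/3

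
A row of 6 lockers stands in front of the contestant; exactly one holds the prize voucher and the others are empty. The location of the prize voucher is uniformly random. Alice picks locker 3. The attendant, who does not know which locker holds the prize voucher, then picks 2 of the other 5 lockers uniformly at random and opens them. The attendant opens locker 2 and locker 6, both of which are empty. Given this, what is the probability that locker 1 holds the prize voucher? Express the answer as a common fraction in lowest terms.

1/4

Condition on the true location of the prize voucher.
If it is in any of lockers 1, 3, 4, and 5 (prior 1/6 each): the attendant picks exactly this set with probability 1/10 regardless, and none is the prize; weight (1/6)·(1/10) = 1/60 each.
If it is in either of lockers 2 and 6 (prior 1/6 each): that locker was opened and seen not to hold the prize — ruled out; weight (1/6)·0 = 0 each.
The weights sum to 1/15.
So P(the prize voucher in locker 1 | the attendant opened locker 2 and locker 6) = (1/60) / (1/15) = 1/4.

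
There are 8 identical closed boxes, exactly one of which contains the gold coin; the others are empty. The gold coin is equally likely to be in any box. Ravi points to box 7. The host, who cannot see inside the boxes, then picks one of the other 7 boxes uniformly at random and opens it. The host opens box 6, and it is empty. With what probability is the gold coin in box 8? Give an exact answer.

1/7

Because the host chose which box to open without knowing where the gold coin is, the choice is independent of the prize location. Learning that box 6 does not hold the gold coin simply rules out that one location and leaves the remaining 7 boxes still equally likely by symmetry.
So P(the gold coin in box 8) = 1/7.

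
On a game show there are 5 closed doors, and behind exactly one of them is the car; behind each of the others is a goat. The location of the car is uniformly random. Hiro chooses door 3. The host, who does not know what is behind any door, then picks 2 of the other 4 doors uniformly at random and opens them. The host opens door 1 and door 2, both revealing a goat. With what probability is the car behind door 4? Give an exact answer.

Consider each possible location of the car in turn.
If it is behind either of doors 1 and 2 (prior 1/5 each): that door was opened and seen not to hold the prize — ruled out; weight (1/5)·0 = 0 each.
If it is behind any of doors 3, 4, and 5 (prior 1/5 each): the host picks exactly this set with probability 1/6 regardless, and none is the prize; weight (1/5)·(1/6) = 1/30 each.
The weights sum to 1/10.
So P(the car behind door 4 | the host opened door 1 and door 2) = (1/30) / (1/10) = 1/3.

1/3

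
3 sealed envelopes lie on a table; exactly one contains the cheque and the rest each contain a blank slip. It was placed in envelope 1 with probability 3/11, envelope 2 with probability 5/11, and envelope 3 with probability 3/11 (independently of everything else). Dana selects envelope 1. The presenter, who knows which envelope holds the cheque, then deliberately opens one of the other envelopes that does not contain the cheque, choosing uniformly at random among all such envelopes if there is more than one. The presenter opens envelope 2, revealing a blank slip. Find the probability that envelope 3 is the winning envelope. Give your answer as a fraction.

Condition on the true location of the cheque.
If it is in envelope 1 (prior 3/11): the presenter has 2 equally likely choices, so probability 1/2; weight (3/11)·(1/2) = 3/22.
If it is in envelope 2 (prior 5/11): the presenter opened envelope 2, so this case is ruled out; weight (5/11)·0 = 0.
If it is in envelope 3 (prior 3/11): the presenter has no choice, probability 1; weight (3/11)·1 = 3/11.
The weights sum to 9/22.
So P(the cheque in envelope 3 | the presenter opened envelope 2) = (3/11) / (9/22) = 2/3.

2/3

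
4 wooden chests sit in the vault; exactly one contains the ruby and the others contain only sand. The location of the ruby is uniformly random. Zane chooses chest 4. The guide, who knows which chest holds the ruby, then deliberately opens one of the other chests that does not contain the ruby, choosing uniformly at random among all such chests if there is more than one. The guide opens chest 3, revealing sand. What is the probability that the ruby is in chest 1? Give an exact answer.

3/8

Apply Bayes' rule, conditioning on where the ruby actually is.
If it is in either of chests 1 and 2 (prior 1/4 each): the guide has 2 equally likely choices, so probability 1/2; weight (1/4)·(1/2) = 1/8 each.
If it is in chest 3 (prior 1/4): the guide opened chest 3, so this case is ruled out; weight (1/4)·0 = 0.
If it is in chest 4 (prior 1/4): the guide has 3 equally likely choices, so probability 1/3; weight (1/4)·(1/3) = 1/12.
The weights sum to 1/3.
So P(the ruby in chest 1 | the guide opened chest 3) = (1/8) / (1/3) = 3/8.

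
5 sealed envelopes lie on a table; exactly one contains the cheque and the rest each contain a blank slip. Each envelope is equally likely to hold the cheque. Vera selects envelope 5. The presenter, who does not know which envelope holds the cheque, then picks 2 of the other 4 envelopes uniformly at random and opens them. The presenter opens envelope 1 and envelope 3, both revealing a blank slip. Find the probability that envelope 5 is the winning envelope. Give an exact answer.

Apply Bayes' rule, conditioning on where the cheque actually is.
If it is in either of envelopes 1 and 3 (prior 1/5 each): that envelope was opened and seen not to hold the prize — ruled out; weight (1/5)·0 = 0 each.
If it is in any of envelopes 2, 4, and 5 (prior 1/5 each): the presenter picks exactly this set with probability 1/6 regardless, and none is the prize; weight (1/5)·(1/6) = 1/30 each.
The weights sum to 1/10.
So P(the cheque in envelope 5 | the presenter opened envelope 1 and envelope 3) = (1/30) / (1/10) = 1/3.

1/3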